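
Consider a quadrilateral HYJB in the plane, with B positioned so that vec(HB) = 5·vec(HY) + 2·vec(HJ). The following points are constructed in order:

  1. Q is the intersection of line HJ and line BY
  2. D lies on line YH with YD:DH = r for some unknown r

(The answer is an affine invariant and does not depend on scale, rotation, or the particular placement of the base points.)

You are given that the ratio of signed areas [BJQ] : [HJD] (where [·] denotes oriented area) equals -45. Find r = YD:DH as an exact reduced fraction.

Assign H = (0, 0), Y = (1, 0), J = (0, 1), B = (5, 2) — the answer is frame-independent, so this choice is without loss of generality.
1. Q is the intersection of line HJ and line BY ⇒ Q = (0, -1/2)
2. With YD:DH = r, write λ = r/(r+1) so D = Y + λ·(H−Y); D is affine-linear in λ
Every point depending on D is an affine combination of D and λ-independent points, so each such coordinate is linear in λ; the λ² term in each signed area is a multiple of (H−Y)×(H−Y) = 0, so 2·[BJQ] and 2·[HJD] are each linear in λ. Evaluating at λ=0 and λ=1:
  2·[BJQ] = 15/2,   2·[HJD] = λ − 1
So [BJQ]:[HJD] = (15/2) / (λ − 1). Setting this equal to -45:
  15/2 = -45·(λ − 1)  ⇒  λ = 5/6
Then r = λ/(1−λ) = (5/6)/(1/6) = 5. Check: with r = 5, D = (1/6, 0) and [BJQ]:[HJD] = -45 as required.

r = 5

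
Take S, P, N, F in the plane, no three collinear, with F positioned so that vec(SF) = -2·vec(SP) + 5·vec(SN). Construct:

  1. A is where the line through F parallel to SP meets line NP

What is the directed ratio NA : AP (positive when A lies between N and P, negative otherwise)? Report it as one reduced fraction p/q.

NA:AP = -4/5

Choose coordinates S = (0, 0), P = (1, 0), N = (0, 1), F = (-2, 5).
1. A is where the line through F parallel to SP meets line NP ⇒ A = (-4, 5)
A = N + t·(P−N) with t = -4, so NA:AP = t:(1−t) = -4:5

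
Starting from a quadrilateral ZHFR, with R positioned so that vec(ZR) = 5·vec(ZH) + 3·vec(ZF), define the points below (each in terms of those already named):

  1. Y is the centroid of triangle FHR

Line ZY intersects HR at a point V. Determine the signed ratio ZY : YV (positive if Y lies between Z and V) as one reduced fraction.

Set Z = (0, 0), H = (1, 0), F = (0, 1), R = (5, 3); any affine frame gives the same invariant.
1. Y is the centroid of triangle FHR ⇒ Y = (2, 4/3)
line ZY meets HR at V = (9, 6)
Y = Z + t·(V−Z) with t = 2/9, so ZY:YV = 2/9:7/9

ZY:YV = 2/7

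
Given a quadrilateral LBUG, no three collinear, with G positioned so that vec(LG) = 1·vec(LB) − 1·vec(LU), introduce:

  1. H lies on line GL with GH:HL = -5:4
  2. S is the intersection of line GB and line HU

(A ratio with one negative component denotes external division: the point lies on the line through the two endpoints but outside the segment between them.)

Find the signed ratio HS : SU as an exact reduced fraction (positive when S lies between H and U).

Choose coordinates L = (0, 0), B = (1, 0), U = (0, 1), G = (1, -1).
1. H lies on line GL with GH:HL = -5:4 ⇒ H = (-4, 4)
2. S is the intersection of line GB and line HU ⇒ S = (1, 1/4)
S = H + t·(U−H) with t = 5/4, so HS:SU = t:(1−t) = 5/4:-1/4

HS:SU = -5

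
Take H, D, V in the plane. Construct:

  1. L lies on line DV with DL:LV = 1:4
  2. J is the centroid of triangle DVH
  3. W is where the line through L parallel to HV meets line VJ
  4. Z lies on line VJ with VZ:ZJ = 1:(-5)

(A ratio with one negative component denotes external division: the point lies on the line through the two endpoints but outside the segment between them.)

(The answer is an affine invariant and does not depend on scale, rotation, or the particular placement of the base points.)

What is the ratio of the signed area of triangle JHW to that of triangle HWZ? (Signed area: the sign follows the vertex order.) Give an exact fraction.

[JHW]:[HWZ] = 28/53

Assign H = (0, 0), D = (1, 0), V = (0, 1) — the answer is frame-independent, so this choice is without loss of generality.
1. L lies on line DV with DL:LV = 1:4 ⇒ L = (4/5, 1/5)
2. J is the centroid of triangle DVH ⇒ J = (1/3, 1/3)
3. W is where the line through L parallel to HV meets line VJ ⇒ W = (4/5, -3/5)
4. Z lies on line VJ with VZ:ZJ = 1:(-5) ⇒ Z = (-1/12, 7/6)
2·[JHW] = 7/15, 2·[HWZ] = 53/60
[JHW]:[HWZ] = 7/15:53/60 = 28/53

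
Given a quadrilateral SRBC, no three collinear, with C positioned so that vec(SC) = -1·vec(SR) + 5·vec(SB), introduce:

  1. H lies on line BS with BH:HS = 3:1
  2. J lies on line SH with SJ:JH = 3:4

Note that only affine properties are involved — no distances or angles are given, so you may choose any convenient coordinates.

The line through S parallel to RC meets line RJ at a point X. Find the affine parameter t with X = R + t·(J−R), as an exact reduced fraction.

t = 70/67

Choose coordinates S = (0, 0), R = (1, 0), B = (0, 1), C = (-1, 5).
1. H lies on line BS with BH:HS = 3:1 ⇒ H = (0, 1/4)
2. J lies on line SH with SJ:JH = 3:4 ⇒ J = (0, 3/28)
through S parallel to RC: direction (-2, 5); meets RJ at X = (-3/67, 15/134)
X = R + t·(J−R) with t = 70/67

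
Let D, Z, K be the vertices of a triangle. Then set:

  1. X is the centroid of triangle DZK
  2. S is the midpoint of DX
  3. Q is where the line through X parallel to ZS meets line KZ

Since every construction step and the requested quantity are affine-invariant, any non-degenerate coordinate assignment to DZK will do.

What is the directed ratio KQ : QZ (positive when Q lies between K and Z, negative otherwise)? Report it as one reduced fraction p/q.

KQ:QZ = 3

Work in coordinates with D = (0, 0), Z = (1, 0), K = (0, 1).
1. X is the centroid of triangle DZK ⇒ X = (1/3, 1/3)
2. S is the midpoint of DX ⇒ S = (1/6, 1/6)
3. Q is where the line through X parallel to ZS meets line KZ ⇒ Q = (3/4, 1/4)
Q = K + t·(Z−K) with t = 3/4, so KQ:QZ = t:(1−t) = 3/4:1/4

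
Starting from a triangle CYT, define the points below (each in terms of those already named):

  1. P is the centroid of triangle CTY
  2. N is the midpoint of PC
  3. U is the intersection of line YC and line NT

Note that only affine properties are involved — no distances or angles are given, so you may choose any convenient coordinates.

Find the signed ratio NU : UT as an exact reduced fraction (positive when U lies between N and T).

NU:UT = -1/6

Assign C = (0, 0), Y = (1, 0), T = (0, 1) — the answer is frame-independent, so this choice is without loss of generality.
1. P is the centroid of triangle CTY ⇒ P = (1/3, 1/3)
2. N is the midpoint of PC ⇒ N = (1/6, 1/6)
3. U is the intersection of line YC and line NT ⇒ U = (1/5, 0)
U = N + t·(T−N) with t = -1/5, so NU:UT = t:(1−t) = -1/5:6/5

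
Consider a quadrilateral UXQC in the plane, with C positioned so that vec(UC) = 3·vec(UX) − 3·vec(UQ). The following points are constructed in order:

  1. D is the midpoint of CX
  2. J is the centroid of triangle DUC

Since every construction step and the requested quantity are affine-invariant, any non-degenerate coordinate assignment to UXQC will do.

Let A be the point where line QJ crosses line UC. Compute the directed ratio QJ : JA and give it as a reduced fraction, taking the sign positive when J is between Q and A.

Assign U = (0, 0), X = (1, 0), Q = (0, 1), C = (3, -3) — the answer is frame-independent, so this choice is without loss of generality.
1. D is the midpoint of CX ⇒ D = (2, -3/2)
2. J is the centroid of triangle DUC ⇒ J = (5/3, -3/2)
line QJ meets UC at A = (2, -2)
J = Q + t·(A−Q) with t = 5/6, so QJ:JA = 5/6:1/6

QJ:JA = 5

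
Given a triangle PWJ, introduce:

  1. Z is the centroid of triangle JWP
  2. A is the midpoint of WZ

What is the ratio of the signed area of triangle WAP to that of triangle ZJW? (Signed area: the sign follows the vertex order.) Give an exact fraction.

[WAP]:[ZJW] = -1/2

Set P = (0, 0), W = (1, 0), J = (0, 1); any affine frame gives the same invariant.
1. Z is the centroid of triangle JWP ⇒ Z = (1/3, 1/3)
2. A is the midpoint of WZ ⇒ A = (2/3, 1/6)
2·[WAP] = 1/6, 2·[ZJW] = -1/3
[WAP]:[ZJW] = 1/6:-1/3 = -1/2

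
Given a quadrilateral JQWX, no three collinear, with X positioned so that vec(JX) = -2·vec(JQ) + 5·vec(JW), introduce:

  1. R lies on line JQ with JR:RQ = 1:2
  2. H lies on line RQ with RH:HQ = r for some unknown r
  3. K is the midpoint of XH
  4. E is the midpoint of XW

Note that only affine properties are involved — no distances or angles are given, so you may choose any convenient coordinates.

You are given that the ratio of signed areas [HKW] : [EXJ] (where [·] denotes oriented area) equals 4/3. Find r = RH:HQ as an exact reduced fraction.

Assign J = (0, 0), Q = (1, 0), W = (0, 1), X = (-2, 5) — the answer is frame-independent, so this choice is without loss of generality.
1. R lies on line JQ with JR:RQ = 1:2 ⇒ R = (1/3, 0)
2. With RH:HQ = r, write λ = r/(r+1) so H = R + λ·(Q−R); H is affine-linear in λ
3. K is the midpoint of XH ⇒ K is an affine combination of earlier points and hence also affine-linear in λ
4. E is the midpoint of XW ⇒ E = (-1, 3)
Every point depending on H is an affine combination of H and λ-independent points, so each such coordinate is linear in λ; the λ² term in each signed area is a multiple of (Q−R)×(Q−R) = 0, so 2·[HKW] and 2·[EXJ] are each linear in λ. Evaluating at λ=0 and λ=1:
  2·[HKW] = 4/3·λ − 1/3,   2·[EXJ] = 1
So [HKW]:[EXJ] = (4/3·λ − 1/3) / (1). Setting this equal to 4/3:
  4/3·λ − 1/3 = 4/3·(1)  ⇒  λ = 5/4
Then r = λ/(1−λ) = (5/4)/(-1/4) = -5. Check: with r = -5, H = (7/6, 0) and [HKW]:[EXJ] = 4/3 as required.

r = -5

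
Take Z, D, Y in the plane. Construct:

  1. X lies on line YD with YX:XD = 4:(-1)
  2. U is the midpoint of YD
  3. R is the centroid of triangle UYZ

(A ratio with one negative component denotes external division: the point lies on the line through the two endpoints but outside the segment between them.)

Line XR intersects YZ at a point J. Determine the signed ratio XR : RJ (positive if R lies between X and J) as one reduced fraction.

XR:RJ = 7

Set Z = (0, 0), D = (1, 0), Y = (0, 1); any affine frame gives the same invariant.
1. X lies on line YD with YX:XD = 4:(-1) ⇒ X = (4/3, -1/3)
2. U is the midpoint of YD ⇒ U = (1/2, 1/2)
3. R is the centroid of triangle UYZ ⇒ R = (1/6, 1/2)
line XR meets YZ at J = (0, 13/21)
R = X + t·(J−X) with t = 7/8, so XR:RJ = 7/8:1/8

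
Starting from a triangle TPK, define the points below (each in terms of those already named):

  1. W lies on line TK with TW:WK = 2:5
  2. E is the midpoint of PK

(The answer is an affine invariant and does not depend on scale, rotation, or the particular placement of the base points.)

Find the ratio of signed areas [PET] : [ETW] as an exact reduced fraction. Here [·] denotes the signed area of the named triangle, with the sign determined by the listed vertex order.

Work in coordinates with T = (0, 0), P = (1, 0), K = (0, 1).
1. W lies on line TK with TW:WK = 2:5 ⇒ W = (0, 2/7)
2. E is the midpoint of PK ⇒ E = (1/2, 1/2)
2·[PET] = 1/2, 2·[ETW] = -1/7
[PET]:[ETW] = 1/2:-1/7 = -7/2

[PET]:[ETW] = -7/2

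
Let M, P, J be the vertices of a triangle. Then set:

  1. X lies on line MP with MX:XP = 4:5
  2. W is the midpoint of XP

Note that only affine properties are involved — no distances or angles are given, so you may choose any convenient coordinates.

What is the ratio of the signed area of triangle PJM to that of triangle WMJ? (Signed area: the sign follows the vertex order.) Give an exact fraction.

[PJM]:[WMJ] = -18/13

Choose coordinates M = (0, 0), P = (1, 0), J = (0, 1).
1. X lies on line MP with MX:XP = 4:5 ⇒ X = (4/9, 0)
2. W is the midpoint of XP ⇒ W = (13/18, 0)
2·[PJM] = 1, 2·[WMJ] = -13/18
[PJM]:[WMJ] = 1:-13/18 = -18/13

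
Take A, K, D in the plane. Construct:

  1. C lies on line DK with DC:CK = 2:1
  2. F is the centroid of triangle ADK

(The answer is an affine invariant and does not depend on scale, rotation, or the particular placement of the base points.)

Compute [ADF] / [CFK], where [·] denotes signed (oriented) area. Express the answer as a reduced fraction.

[ADF]:[CFK] = -3

Work in coordinates with A = (0, 0), K = (1, 0), D = (0, 1).
1. C lies on line DK with DC:CK = 2:1 ⇒ C = (2/3, 1/3)
2. F is the centroid of triangle ADK ⇒ F = (1/3, 1/3)
2·[ADF] = -1/3, 2·[CFK] = 1/9
[ADF]:[CFK] = -1/3:1/9 = -3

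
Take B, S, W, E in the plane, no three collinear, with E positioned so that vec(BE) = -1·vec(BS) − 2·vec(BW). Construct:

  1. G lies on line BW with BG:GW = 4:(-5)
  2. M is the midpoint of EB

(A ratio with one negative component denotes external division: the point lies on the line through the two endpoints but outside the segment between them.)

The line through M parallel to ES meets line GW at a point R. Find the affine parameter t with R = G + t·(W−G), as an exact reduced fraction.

Choose coordinates B = (0, 0), S = (1, 0), W = (0, 1), E = (-1, -2).
1. G lies on line BW with BG:GW = 4:(-5) ⇒ G = (0, -4)
2. M is the midpoint of EB ⇒ M = (-1/2, -1)
through M parallel to ES: direction (2, 2); meets GW at R = (0, -1/2)
R = G + t·(W−G) with t = 7/10

t = 7/10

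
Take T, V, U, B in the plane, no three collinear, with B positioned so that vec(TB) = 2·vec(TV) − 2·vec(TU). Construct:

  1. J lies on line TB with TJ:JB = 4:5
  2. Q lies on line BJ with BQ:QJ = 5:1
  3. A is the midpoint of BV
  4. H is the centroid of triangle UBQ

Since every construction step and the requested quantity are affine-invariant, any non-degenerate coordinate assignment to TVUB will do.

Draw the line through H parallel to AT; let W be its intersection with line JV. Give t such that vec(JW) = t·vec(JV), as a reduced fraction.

t = 35/117

Choose coordinates T = (0, 0), V = (1, 0), U = (0, 1), B = (2, -2).
1. J lies on line TB with TJ:JB = 4:5 ⇒ J = (8/9, -8/9)
2. Q lies on line BJ with BQ:QJ = 5:1 ⇒ Q = (29/27, -29/27)
3. A is the midpoint of BV ⇒ A = (3/2, -1)
4. H is the centroid of triangle UBQ ⇒ H = (83/81, -56/81)
through H parallel to AT: direction (-3/2, 1); meets JV at W = (971/1053, -656/1053)
W = J + t·(V−J) with t = 35/117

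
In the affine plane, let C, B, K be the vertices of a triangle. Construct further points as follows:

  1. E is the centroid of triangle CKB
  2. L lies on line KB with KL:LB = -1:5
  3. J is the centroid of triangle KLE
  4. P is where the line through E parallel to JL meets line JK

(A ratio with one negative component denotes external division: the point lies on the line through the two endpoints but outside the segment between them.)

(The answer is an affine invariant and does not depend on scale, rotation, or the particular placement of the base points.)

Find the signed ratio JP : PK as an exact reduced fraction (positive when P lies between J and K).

JP:PK = -1/2

Set C = (0, 0), B = (1, 0), K = (0, 1); any affine frame gives the same invariant.
1. E is the centroid of triangle CKB ⇒ E = (1/3, 1/3)
2. L lies on line KB with KL:LB = -1:5 ⇒ L = (-1/4, 5/4)
3. J is the centroid of triangle KLE ⇒ J = (1/36, 31/36)
4. P is where the line through E parallel to JL meets line JK ⇒ P = (1/18, 13/18)
P = J + t·(K−J) with t = -1, so JP:PK = t:(1−t) = -1:2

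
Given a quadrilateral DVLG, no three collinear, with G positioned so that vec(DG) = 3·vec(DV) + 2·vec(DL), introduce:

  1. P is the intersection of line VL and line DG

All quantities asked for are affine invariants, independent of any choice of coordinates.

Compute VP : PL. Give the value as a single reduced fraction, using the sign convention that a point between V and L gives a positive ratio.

VP:PL = 2/3

Set D = (0, 0), V = (1, 0), L = (0, 1), G = (3, 2); any affine frame gives the same invariant.
1. P is the intersection of line VL and line DG ⇒ P = (3/5, 2/5)
P = V + t·(L−V) with t = 2/5, so VP:PL = t:(1−t) = 2/5:3/5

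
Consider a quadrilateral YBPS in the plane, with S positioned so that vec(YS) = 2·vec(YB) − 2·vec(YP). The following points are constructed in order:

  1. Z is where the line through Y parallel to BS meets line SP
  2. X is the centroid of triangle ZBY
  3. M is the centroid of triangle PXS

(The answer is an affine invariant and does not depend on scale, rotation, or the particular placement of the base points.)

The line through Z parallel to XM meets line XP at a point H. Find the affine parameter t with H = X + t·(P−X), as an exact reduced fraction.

Choose coordinates Y = (0, 0), B = (1, 0), P = (0, 1), S = (2, -2).
1. Z is where the line through Y parallel to BS meets line SP ⇒ Z = (-2, 4)
2. X is the centroid of triangle ZBY ⇒ X = (-1/3, 4/3)
3. M is the centroid of triangle PXS ⇒ M = (5/9, 1/9)
through Z parallel to XM: direction (8/9, -11/9); meets XP at H = (2/3, 1/3)
H = X + t·(P−X) with t = 3

t = 3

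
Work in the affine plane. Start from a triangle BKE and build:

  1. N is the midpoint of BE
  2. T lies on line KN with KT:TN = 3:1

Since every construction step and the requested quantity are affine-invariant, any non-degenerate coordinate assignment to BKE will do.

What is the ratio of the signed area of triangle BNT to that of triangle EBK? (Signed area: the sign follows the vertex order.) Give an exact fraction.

[BNT]:[EBK] = -1/8

Choose coordinates B = (0, 0), K = (1, 0), E = (0, 1).
1. N is the midpoint of BE ⇒ N = (0, 1/2)
2. T lies on line KN with KT:TN = 3:1 ⇒ T = (1/4, 3/8)
2·[BNT] = -1/8, 2·[EBK] = 1
[BNT]:[EBK] = -1/8:1 = -1/8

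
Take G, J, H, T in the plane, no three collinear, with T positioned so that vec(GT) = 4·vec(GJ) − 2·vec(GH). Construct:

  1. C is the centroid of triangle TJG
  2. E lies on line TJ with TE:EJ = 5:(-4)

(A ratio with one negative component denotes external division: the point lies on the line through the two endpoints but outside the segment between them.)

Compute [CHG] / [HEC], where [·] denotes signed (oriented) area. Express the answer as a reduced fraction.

Choose coordinates G = (0, 0), J = (1, 0), H = (0, 1), T = (4, -2).
1. C is the centroid of triangle TJG ⇒ C = (5/3, -2/3)
2. E lies on line TJ with TE:EJ = 5:(-4) ⇒ E = (-11, 8)
2·[CHG] = 5/3, 2·[HEC] = 20/3
[CHG]:[HEC] = 5/3:20/3 = 1/4

[CHG]:[HEC] = 1/4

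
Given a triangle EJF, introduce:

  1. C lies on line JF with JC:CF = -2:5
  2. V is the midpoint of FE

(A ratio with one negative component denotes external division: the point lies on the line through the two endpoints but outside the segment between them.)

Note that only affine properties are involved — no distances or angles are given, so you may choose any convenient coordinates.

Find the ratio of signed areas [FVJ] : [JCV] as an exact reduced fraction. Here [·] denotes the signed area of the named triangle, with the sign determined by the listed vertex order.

[FVJ]:[JCV] = -3/2

Choose coordinates E = (0, 0), J = (1, 0), F = (0, 1).
1. C lies on line JF with JC:CF = -2:5 ⇒ C = (5/3, -2/3)
2. V is the midpoint of FE ⇒ V = (0, 1/2)
2·[FVJ] = 1/2, 2·[JCV] = -1/3
[FVJ]:[JCV] = 1/2:-1/3 = -3/2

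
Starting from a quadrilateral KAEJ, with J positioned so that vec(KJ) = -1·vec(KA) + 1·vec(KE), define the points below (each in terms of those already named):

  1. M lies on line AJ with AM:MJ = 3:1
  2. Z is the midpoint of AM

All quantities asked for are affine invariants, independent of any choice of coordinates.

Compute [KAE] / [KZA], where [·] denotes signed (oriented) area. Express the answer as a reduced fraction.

Choose coordinates K = (0, 0), A = (1, 0), E = (0, 1), J = (-1, 1).
1. M lies on line AJ with AM:MJ = 3:1 ⇒ M = (-1/2, 3/4)
2. Z is the midpoint of AM ⇒ Z = (1/4, 3/8)
2·[KAE] = 1, 2·[KZA] = -3/8
[KAE]:[KZA] = 1:-3/8 = -8/3

[KAE]:[KZA] = -8/3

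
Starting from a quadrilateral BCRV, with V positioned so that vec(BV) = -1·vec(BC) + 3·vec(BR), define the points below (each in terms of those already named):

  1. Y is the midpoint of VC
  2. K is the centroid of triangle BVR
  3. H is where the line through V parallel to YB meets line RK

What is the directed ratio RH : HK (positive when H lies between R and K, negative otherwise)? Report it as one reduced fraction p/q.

RH:HK = -3/2

Set B = (0, 0), C = (1, 0), R = (0, 1), V = (-1, 3); any affine frame gives the same invariant.
1. Y is the midpoint of VC ⇒ Y = (0, 3/2)
2. K is the centroid of triangle BVR ⇒ K = (-1/3, 4/3)
3. H is where the line through V parallel to YB meets line RK ⇒ H = (-1, 2)
H = R + t·(K−R) with t = 3, so RH:HK = t:(1−t) = 3:-2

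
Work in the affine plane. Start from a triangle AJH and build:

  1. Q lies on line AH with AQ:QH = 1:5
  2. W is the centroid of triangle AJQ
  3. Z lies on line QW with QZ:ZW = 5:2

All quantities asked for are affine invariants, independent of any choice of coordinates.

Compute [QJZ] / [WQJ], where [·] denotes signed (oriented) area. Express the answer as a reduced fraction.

Work in coordinates with A = (0, 0), J = (1, 0), H = (0, 1).
1. Q lies on line AH with AQ:QH = 1:5 ⇒ Q = (0, 1/6)
2. W is the centroid of triangle AJQ ⇒ W = (1/3, 1/18)
3. Z lies on line QW with QZ:ZW = 5:2 ⇒ Z = (5/21, 11/126)
2·[QJZ] = -5/126, 2·[WQJ] = -1/18
[QJZ]:[WQJ] = -5/126:-1/18 = 5/7

[QJZ]:[WQJ] = 5/7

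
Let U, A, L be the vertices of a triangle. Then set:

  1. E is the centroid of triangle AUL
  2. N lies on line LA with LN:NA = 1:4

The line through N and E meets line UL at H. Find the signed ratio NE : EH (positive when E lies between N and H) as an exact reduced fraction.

Set U = (0, 0), A = (1, 0), L = (0, 1); any affine frame gives the same invariant.
1. E is the centroid of triangle AUL ⇒ E = (1/3, 1/3)
2. N lies on line LA with LN:NA = 1:4 ⇒ N = (1/5, 4/5)
line NE meets UL at H = (0, 3/2)
E = N + t·(H−N) with t = -2/3, so NE:EH = -2/3:5/3

NE:EH = -2/5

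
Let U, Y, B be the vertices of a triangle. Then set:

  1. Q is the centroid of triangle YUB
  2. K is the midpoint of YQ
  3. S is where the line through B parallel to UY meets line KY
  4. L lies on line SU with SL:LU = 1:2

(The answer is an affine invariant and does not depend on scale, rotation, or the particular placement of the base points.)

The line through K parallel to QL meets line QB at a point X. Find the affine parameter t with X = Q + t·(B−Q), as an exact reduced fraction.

t = -1/10

Choose coordinates U = (0, 0), Y = (1, 0), B = (0, 1).
1. Q is the centroid of triangle YUB ⇒ Q = (1/3, 1/3)
2. K is the midpoint of YQ ⇒ K = (2/3, 1/6)
3. S is where the line through B parallel to UY meets line KY ⇒ S = (-1, 1)
4. L lies on line SU with SL:LU = 1:2 ⇒ L = (-2/3, 2/3)
through K parallel to QL: direction (-1, 1/3); meets QB at X = (11/30, 4/15)
X = Q + t·(B−Q) with t = -1/10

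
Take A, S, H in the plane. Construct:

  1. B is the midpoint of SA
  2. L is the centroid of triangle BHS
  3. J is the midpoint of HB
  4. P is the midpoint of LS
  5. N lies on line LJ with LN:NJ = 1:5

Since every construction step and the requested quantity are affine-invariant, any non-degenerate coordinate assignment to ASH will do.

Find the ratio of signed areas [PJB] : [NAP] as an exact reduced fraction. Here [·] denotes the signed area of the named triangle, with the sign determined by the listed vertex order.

Assign A = (0, 0), S = (1, 0), H = (0, 1) — the answer is frame-independent, so this choice is without loss of generality.
1. B is the midpoint of SA ⇒ B = (1/2, 0)
2. L is the centroid of triangle BHS ⇒ L = (1/2, 1/3)
3. J is the midpoint of HB ⇒ J = (1/4, 1/2)
4. P is the midpoint of LS ⇒ P = (3/4, 1/6)
5. N lies on line LJ with LN:NJ = 1:5 ⇒ N = (11/24, 13/36)
2·[PJB] = 1/6, 2·[NAP] = 7/36
[PJB]:[NAP] = 1/6:7/36 = 6/7

[PJB]:[NAP] = 6/7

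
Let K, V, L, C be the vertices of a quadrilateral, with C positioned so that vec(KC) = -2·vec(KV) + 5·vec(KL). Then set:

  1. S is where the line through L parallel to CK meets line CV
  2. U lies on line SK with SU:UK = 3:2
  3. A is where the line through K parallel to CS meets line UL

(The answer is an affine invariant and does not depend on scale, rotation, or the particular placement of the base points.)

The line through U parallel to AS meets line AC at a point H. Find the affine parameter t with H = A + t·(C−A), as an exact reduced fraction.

Work in coordinates with K = (0, 0), V = (1, 0), L = (0, 1), C = (-2, 5).
1. S is where the line through L parallel to CK meets line CV ⇒ S = (-4/5, 3)
2. U lies on line SK with SU:UK = 3:2 ⇒ U = (-8/25, 6/5)
3. A is where the line through K parallel to CS meets line UL ⇒ A = (-24/25, 8/5)
through U parallel to AS: direction (4/25, 7/5); meets AC at H = (-288/625, -4/125)
H = A + t·(C−A) with t = -12/25

t = -12/25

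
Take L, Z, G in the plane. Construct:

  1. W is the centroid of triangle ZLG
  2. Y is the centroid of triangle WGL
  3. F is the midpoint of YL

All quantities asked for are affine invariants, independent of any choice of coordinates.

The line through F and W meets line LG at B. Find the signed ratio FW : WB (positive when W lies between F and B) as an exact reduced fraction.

Choose coordinates L = (0, 0), Z = (1, 0), G = (0, 1).
1. W is the centroid of triangle ZLG ⇒ W = (1/3, 1/3)
2. Y is the centroid of triangle WGL ⇒ Y = (1/9, 4/9)
3. F is the midpoint of YL ⇒ F = (1/18, 2/9)
line FW meets LG at B = (0, 1/5)
W = F + t·(B−F) with t = -5, so FW:WB = -5:6

FW:WB = -5/6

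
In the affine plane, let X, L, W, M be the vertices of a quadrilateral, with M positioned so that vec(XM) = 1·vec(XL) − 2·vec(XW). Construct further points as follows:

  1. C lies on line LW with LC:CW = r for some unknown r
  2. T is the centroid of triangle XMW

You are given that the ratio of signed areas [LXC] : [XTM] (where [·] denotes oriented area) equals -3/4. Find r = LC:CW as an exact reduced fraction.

r = -1/5

Choose coordinates X = (0, 0), L = (1, 0), W = (0, 1), M = (1, -2).
1. With LC:CW = r, write λ = r/(r+1) so C = L + λ·(W−L); C is affine-linear in λ
2. T is the centroid of triangle XMW ⇒ T = (1/3, -1/3)
Every point depending on C is an affine combination of C and λ-independent points, so each such coordinate is linear in λ; the λ² term in each signed area is a multiple of (W−L)×(W−L) = 0, so 2·[LXC] and 2·[XTM] are each linear in λ. Evaluating at λ=0 and λ=1:
  2·[LXC] = −λ,   2·[XTM] = -1/3
So [LXC]:[XTM] = (−λ) / (-1/3). Setting this equal to -3/4:
  −λ = -3/4·(-1/3)  ⇒  λ = -1/4
Then r = λ/(1−λ) = (-1/4)/(5/4) = -1/5. Check: with r = -1/5, C = (5/4, -1/4) and [LXC]:[XTM] = -3/4 as required.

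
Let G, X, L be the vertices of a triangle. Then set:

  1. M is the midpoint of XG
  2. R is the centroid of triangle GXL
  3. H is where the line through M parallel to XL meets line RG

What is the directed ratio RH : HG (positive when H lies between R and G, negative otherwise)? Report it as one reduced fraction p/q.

Work in coordinates with G = (0, 0), X = (1, 0), L = (0, 1).
1. M is the midpoint of XG ⇒ M = (1/2, 0)
2. R is the centroid of triangle GXL ⇒ R = (1/3, 1/3)
3. H is where the line through M parallel to XL meets line RG ⇒ H = (1/4, 1/4)
H = R + t·(G−R) with t = 1/4, so RH:HG = t:(1−t) = 1/4:3/4

RH:HG = 1/3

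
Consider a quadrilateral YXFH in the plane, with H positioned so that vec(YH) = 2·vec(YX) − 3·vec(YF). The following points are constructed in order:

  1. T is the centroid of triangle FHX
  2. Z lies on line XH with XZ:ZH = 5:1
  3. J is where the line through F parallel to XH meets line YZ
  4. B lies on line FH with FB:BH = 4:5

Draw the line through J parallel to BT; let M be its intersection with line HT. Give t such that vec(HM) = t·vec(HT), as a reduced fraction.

Work in coordinates with Y = (0, 0), X = (1, 0), F = (0, 1), H = (2, -3).
1. T is the centroid of triangle FHX ⇒ T = (1, -2/3)
2. Z lies on line XH with XZ:ZH = 5:1 ⇒ Z = (11/6, -5/2)
3. J is where the line through F parallel to XH meets line YZ ⇒ J = (11/18, -5/6)
4. B lies on line FH with FB:BH = 4:5 ⇒ B = (8/9, -7/9)
through J parallel to BT: direction (1/9, 1/9); meets HT at M = (14/15, -23/45)
M = H + t·(T−H) with t = 16/15

t = 16/15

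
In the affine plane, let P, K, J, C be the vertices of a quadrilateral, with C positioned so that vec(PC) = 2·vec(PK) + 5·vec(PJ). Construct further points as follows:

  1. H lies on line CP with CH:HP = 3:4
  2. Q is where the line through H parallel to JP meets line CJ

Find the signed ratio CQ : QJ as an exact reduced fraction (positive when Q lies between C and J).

Assign P = (0, 0), K = (1, 0), J = (0, 1), C = (2, 5) — the answer is frame-independent, so this choice is without loss of generality.
1. H lies on line CP with CH:HP = 3:4 ⇒ H = (8/7, 20/7)
2. Q is where the line through H parallel to JP meets line CJ ⇒ Q = (8/7, 23/7)
Q = C + t·(J−C) with t = 3/7, so CQ:QJ = t:(1−t) = 3/7:4/7

CQ:QJ = 3/4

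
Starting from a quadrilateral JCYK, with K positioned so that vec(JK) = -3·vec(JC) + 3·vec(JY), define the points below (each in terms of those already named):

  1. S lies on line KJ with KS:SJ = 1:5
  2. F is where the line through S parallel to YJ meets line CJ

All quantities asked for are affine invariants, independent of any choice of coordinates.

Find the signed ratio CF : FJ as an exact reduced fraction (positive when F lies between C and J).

CF:FJ = -7/5

Assign J = (0, 0), C = (1, 0), Y = (0, 1), K = (-3, 3) — the answer is frame-independent, so this choice is without loss of generality.
1. S lies on line KJ with KS:SJ = 1:5 ⇒ S = (-5/2, 5/2)
2. F is where the line through S parallel to YJ meets line CJ ⇒ F = (-5/2, 0)
F = C + t·(J−C) with t = 7/2, so CF:FJ = t:(1−t) = 7/2:-5/2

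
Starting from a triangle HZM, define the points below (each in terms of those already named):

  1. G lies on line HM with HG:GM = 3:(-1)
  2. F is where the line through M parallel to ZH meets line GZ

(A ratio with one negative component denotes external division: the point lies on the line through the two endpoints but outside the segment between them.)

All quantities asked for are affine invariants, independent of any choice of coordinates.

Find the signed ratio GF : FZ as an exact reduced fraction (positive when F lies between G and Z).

GF:FZ = 1/2

Work in coordinates with H = (0, 0), Z = (1, 0), M = (0, 1).
1. G lies on line HM with HG:GM = 3:(-1) ⇒ G = (0, 3/2)
2. F is where the line through M parallel to ZH meets line GZ ⇒ F = (1/3, 1)
F = G + t·(Z−G) with t = 1/3, so GF:FZ = t:(1−t) = 1/3:2/3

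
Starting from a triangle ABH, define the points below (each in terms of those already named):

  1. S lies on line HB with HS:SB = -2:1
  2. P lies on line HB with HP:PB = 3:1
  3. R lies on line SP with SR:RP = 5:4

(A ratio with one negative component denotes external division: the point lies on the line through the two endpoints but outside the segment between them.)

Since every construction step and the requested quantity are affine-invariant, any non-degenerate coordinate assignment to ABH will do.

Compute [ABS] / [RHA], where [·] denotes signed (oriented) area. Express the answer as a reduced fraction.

[ABS]:[RHA] = -36/47

Choose coordinates A = (0, 0), B = (1, 0), H = (0, 1).
1. S lies on line HB with HS:SB = -2:1 ⇒ S = (2, -1)
2. P lies on line HB with HP:PB = 3:1 ⇒ P = (3/4, 1/4)
3. R lies on line SP with SR:RP = 5:4 ⇒ R = (47/36, -11/36)
2·[ABS] = -1, 2·[RHA] = 47/36
[ABS]:[RHA] = -1:47/36 = -36/47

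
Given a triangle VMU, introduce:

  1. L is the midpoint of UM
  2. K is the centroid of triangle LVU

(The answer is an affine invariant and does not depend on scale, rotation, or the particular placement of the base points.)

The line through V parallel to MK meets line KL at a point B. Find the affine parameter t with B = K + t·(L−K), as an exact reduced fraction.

Choose coordinates V = (0, 0), M = (1, 0), U = (0, 1).
1. L is the midpoint of UM ⇒ L = (1/2, 1/2)
2. K is the centroid of triangle LVU ⇒ K = (1/6, 1/2)
through V parallel to MK: direction (-5/6, 1/2); meets KL at B = (-5/6, 1/2)
B = K + t·(L−K) with t = -3

t = -3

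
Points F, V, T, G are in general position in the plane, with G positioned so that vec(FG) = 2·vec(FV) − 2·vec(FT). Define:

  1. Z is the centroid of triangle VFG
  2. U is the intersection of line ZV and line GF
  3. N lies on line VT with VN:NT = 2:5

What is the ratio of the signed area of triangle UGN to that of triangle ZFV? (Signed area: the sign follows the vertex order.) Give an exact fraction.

Set F = (0, 0), V = (1, 0), T = (0, 1), G = (2, -2); any affine frame gives the same invariant.
1. Z is the centroid of triangle VFG ⇒ Z = (1, -2/3)
2. U is the intersection of line ZV and line GF ⇒ U = (1, -1)
3. N lies on line VT with VN:NT = 2:5 ⇒ N = (5/7, 2/7)
2·[UGN] = 1, 2·[ZFV] = -2/3
[UGN]:[ZFV] = 1:-2/3 = -3/2

[UGN]:[ZFV] = -3/2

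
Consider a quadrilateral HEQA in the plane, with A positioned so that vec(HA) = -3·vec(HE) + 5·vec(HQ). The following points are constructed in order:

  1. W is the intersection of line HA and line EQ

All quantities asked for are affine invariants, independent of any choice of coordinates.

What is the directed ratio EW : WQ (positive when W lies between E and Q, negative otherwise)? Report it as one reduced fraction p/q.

Set H = (0, 0), E = (1, 0), Q = (0, 1), A = (-3, 5); any affine frame gives the same invariant.
1. W is the intersection of line HA and line EQ ⇒ W = (-3/2, 5/2)
W = E + t·(Q−E) with t = 5/2, so EW:WQ = t:(1−t) = 5/2:-3/2

EW:WQ = -5/3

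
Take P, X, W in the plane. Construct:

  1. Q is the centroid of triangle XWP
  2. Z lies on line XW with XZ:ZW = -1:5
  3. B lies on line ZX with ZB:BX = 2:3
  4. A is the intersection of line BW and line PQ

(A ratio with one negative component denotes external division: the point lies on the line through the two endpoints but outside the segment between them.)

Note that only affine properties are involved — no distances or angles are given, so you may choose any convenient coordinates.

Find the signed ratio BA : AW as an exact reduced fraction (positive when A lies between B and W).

BA:AW = 13/10

Choose coordinates P = (0, 0), X = (1, 0), W = (0, 1).
1. Q is the centroid of triangle XWP ⇒ Q = (1/3, 1/3)
2. Z lies on line XW with XZ:ZW = -1:5 ⇒ Z = (5/4, -1/4)
3. B lies on line ZX with ZB:BX = 2:3 ⇒ B = (23/20, -3/20)
4. A is the intersection of line BW and line PQ ⇒ A = (1/2, 1/2)
A = B + t·(W−B) with t = 13/23, so BA:AW = t:(1−t) = 13/23:10/23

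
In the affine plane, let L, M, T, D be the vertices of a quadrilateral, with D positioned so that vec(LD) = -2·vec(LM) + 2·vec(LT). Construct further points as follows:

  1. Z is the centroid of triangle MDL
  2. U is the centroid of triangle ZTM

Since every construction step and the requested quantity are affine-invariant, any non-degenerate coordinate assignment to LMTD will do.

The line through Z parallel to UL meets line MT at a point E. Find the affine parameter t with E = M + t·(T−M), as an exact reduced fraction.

t = 8/7

Assign L = (0, 0), M = (1, 0), T = (0, 1), D = (-2, 2) — the answer is frame-independent, so this choice is without loss of generality.
1. Z is the centroid of triangle MDL ⇒ Z = (-1/3, 2/3)
2. U is the centroid of triangle ZTM ⇒ U = (2/9, 5/9)
through Z parallel to UL: direction (-2/9, -5/9); meets MT at E = (-1/7, 8/7)
E = M + t·(T−M) with t = 8/7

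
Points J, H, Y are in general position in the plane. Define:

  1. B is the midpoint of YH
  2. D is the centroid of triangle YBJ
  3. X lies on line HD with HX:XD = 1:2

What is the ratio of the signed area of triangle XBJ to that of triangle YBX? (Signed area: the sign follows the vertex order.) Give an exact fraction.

[XBJ]:[YBX] = -5

Choose coordinates J = (0, 0), H = (1, 0), Y = (0, 1).
1. B is the midpoint of YH ⇒ B = (1/2, 1/2)
2. D is the centroid of triangle YBJ ⇒ D = (1/6, 1/2)
3. X lies on line HD with HX:XD = 1:2 ⇒ X = (13/18, 1/6)
2·[XBJ] = 5/18, 2·[YBX] = -1/18
[XBJ]:[YBX] = 5/18:-1/18 = -5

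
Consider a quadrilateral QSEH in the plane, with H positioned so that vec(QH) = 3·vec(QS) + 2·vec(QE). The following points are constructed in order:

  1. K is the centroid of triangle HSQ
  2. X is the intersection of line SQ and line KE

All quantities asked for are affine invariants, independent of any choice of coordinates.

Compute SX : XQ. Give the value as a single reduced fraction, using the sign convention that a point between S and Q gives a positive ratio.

Assign Q = (0, 0), S = (1, 0), E = (0, 1), H = (3, 2) — the answer is frame-independent, so this choice is without loss of generality.
1. K is the centroid of triangle HSQ ⇒ K = (4/3, 2/3)
2. X is the intersection of line SQ and line KE ⇒ X = (4, 0)
X = S + t·(Q−S) with t = -3, so SX:XQ = t:(1−t) = -3:4

SX:XQ = -3/4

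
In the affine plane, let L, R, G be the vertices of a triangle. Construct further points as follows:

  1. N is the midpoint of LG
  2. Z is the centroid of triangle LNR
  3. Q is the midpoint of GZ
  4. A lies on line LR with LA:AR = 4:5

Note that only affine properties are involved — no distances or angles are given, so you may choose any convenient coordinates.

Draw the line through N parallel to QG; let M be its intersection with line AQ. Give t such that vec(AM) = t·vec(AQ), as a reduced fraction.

Set L = (0, 0), R = (1, 0), G = (0, 1); any affine frame gives the same invariant.
1. N is the midpoint of LG ⇒ N = (0, 1/2)
2. Z is the centroid of triangle LNR ⇒ Z = (1/3, 1/6)
3. Q is the midpoint of GZ ⇒ Q = (1/6, 7/12)
4. A lies on line LR with LA:AR = 4:5 ⇒ A = (4/9, 0)
through N parallel to QG: direction (-1/6, 5/12); meets AQ at M = (-13/12, 77/24)
M = A + t·(Q−A) with t = 11/2

t = 11/2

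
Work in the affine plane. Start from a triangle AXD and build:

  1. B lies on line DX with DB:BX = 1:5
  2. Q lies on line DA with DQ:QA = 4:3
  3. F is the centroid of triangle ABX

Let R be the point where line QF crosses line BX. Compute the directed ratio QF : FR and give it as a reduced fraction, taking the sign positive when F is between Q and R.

Work in coordinates with A = (0, 0), X = (1, 0), D = (0, 1).
1. B lies on line DX with DB:BX = 1:5 ⇒ B = (1/6, 5/6)
2. Q lies on line DA with DQ:QA = 4:3 ⇒ Q = (0, 3/7)
3. F is the centroid of triangle ABX ⇒ F = (7/18, 5/18)
line QF meets BX at R = (14/15, 1/15)
F = Q + t·(R−Q) with t = 5/12, so QF:FR = 5/12:7/12

QF:FR = 5/7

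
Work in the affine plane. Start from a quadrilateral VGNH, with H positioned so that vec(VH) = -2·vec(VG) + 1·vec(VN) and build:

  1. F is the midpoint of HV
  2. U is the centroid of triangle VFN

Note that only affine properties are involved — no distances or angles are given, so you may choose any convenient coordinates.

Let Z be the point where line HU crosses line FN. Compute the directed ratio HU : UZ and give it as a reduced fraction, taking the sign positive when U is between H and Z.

HU:UZ = -4

Work in coordinates with V = (0, 0), G = (1, 0), N = (0, 1), H = (-2, 1).
1. F is the midpoint of HV ⇒ F = (-1, 1/2)
2. U is the centroid of triangle VFN ⇒ U = (-1/3, 1/2)
line HU meets FN at Z = (-3/4, 5/8)
U = H + t·(Z−H) with t = 4/3, so HU:UZ = 4/3:-1/3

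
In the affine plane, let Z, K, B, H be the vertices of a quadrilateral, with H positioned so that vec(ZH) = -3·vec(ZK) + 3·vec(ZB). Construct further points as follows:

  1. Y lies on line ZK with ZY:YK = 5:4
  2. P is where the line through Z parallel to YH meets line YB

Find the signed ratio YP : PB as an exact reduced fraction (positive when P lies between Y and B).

Assign Z = (0, 0), K = (1, 0), B = (0, 1), H = (-3, 3) — the answer is frame-independent, so this choice is without loss of generality.
1. Y lies on line ZK with ZY:YK = 5:4 ⇒ Y = (5/9, 0)
2. P is where the line through Z parallel to YH meets line YB ⇒ P = (160/153, -15/17)
P = Y + t·(B−Y) with t = -15/17, so YP:PB = t:(1−t) = -15/17:32/17

YP:PB = -15/32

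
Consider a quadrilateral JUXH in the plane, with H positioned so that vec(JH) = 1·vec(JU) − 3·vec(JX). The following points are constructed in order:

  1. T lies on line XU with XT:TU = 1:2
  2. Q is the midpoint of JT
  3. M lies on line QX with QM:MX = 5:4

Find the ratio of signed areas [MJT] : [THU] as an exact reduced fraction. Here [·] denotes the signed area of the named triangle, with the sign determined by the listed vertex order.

Set J = (0, 0), U = (1, 0), X = (0, 1), H = (1, -3); any affine frame gives the same invariant.
1. T lies on line XU with XT:TU = 1:2 ⇒ T = (1/3, 2/3)
2. Q is the midpoint of JT ⇒ Q = (1/6, 1/3)
3. M lies on line QX with QM:MX = 5:4 ⇒ M = (2/27, 19/27)
2·[MJT] = 5/27, 2·[THU] = 2
[MJT]:[THU] = 5/27:2 = 5/54

[MJT]:[THU] = 5/54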